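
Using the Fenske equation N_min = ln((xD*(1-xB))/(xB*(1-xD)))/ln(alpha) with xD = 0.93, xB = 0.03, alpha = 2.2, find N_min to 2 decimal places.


N_min = ln((xD*(1-xB))/(xB*(1-xD))) / ln(alpha)
Numerator inside ln: 0.9021 / 0.0021 = 429.571429
ln(429.571429) = 6.062788
ln(alpha) = ln(2.2) = 0.788457
N_min = 6.062788 / 0.788457 = 7.69


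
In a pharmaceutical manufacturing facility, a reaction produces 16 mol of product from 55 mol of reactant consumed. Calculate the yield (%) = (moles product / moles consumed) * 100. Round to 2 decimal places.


Yield = (moles product / moles consumed) * 100%
Yield = (16 / 55) * 100
Yield = 0.2909 * 100
Yield = 29.09%


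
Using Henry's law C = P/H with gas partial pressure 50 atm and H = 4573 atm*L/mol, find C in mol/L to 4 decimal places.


C = P / H
C = 50 / 4573
C = 0.0109 mol/L


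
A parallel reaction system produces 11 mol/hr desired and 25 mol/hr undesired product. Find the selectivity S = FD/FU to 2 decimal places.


S = desired product rate / undesired product rate
S = 11 / 25
S = 0.44


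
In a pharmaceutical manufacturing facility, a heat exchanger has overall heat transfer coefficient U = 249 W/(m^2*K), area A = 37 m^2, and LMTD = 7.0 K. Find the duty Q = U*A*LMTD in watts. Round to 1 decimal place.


Q = U * A * LMTD
Q = 249 * 37 * 7.0
Q = 64491.0 W


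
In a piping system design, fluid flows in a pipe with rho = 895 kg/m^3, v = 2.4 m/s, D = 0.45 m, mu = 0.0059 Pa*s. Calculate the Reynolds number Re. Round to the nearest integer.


Re = rho * v * D / mu
Re = 895 * 2.4 * 0.45 / 0.0059
Re = 966.6 / 0.0059
Re = 163831


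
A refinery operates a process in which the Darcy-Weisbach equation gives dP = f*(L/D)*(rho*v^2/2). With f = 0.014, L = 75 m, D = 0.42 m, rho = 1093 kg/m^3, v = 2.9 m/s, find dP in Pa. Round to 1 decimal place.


dP = f * (L/D) * (rho*v^2/2)
dP = 0.014 * (75/0.42) * (1093*2.9^2/2)
L/D = 178.57142857
rho*v^2/2 = 1093*8.41/2 = 4596.065
dP = 0.014 * 178.57142857 * 4596.065
dP = 11490.2 Pa


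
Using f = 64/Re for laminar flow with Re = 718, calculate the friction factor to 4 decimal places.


f = 64 / Re
f = 64 / 718
f = 0.0891


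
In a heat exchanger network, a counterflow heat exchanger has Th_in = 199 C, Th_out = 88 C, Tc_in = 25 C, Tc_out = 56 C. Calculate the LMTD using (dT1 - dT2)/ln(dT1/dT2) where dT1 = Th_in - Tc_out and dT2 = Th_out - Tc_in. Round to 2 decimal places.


dT1 = Th_in - Tc_out = 199 - 56 = 143
dT2 = Th_out - Tc_in = 88 - 25 = 63
LMTD = (dT1 - dT2) / ln(dT1/dT2)
LMTD = (143 - 63) / ln(143/63)
LMTD = 97.60 K


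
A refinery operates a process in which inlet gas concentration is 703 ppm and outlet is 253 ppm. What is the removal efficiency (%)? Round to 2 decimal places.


Efficiency = (G_in - G_out) / G_in * 100%
Efficiency = (703 - 253) / 703 * 100
Efficiency = 450 / 703 * 100
Efficiency = 64.01%


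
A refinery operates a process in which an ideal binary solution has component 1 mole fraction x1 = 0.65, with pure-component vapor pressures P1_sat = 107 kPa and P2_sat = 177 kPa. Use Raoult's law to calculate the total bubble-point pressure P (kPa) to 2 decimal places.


P = x1*P1_sat + x2*P2_sat
x2 = 1 - x1 = 1 - 0.65 = 0.35
P = 0.65*107 + 0.35*177
P = 69.55 + 61.95
P = 131.50 kPa


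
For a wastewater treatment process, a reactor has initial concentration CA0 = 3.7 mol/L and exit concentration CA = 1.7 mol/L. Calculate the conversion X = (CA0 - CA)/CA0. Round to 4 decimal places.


X = (CA0 - CA) / CA0
X = (3.7 - 1.7) / 3.7
X = 2.0 / 3.7
X = 0.5405


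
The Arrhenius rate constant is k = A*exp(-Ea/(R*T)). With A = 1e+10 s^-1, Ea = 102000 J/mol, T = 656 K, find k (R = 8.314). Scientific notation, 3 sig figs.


k = A * exp(-Ea/(R*T))
k = 1e+10 * exp(-102000 / (8.314 * 656))
k = 1e+10 * exp(-18.701925)
k = 7.55e+01


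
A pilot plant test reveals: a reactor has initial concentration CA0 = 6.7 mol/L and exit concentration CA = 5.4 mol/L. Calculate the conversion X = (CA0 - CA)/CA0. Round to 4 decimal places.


X = (CA0 - CA) / CA0
X = (6.7 - 5.4) / 6.7
X = 1.3 / 6.7
X = 0.1940


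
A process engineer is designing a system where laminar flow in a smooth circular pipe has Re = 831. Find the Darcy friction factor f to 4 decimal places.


f = 64 / Re
f = 64 / 831
f = 0.0770


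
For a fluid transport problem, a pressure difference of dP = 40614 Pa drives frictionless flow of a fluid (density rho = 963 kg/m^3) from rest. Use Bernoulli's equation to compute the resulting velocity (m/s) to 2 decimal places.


v = sqrt(2*dP/rho)
v = sqrt(2*40614/963)
v = sqrt(84.34891)
v = 9.18 m/s


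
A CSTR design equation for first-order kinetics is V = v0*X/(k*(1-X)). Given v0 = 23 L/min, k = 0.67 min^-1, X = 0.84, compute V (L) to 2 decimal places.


V = v0 * X / (k * (1 - X))
V = 23 * 0.84 / (0.67 * (1 - 0.84))
V = 19.32 / (0.67 * 0.16)
V = 19.32 / 0.1072
V = 180.22 L


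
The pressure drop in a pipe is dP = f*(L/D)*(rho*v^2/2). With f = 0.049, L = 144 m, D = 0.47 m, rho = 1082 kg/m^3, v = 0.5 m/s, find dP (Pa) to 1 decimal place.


dP = f * (L/D) * (rho*v^2/2)
dP = 0.049 * (144/0.47) * (1082*0.5^2/2)
L/D = 306.38297872
rho*v^2/2 = 1082*0.25/2 = 135.25
dP = 0.049 * 306.38297872 * 135.25
dP = 2030.5 Pa


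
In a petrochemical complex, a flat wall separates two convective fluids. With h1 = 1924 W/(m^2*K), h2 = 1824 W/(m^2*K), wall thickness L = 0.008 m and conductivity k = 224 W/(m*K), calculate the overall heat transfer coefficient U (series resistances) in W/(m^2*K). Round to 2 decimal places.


1/U = 1/h1 + L/k + 1/h2
1/U = 1/1924 + 0.008/224 + 1/1824
1/U = 0.0005197505 + 3.57143e-05 + 0.0005482456
1/U = 0.0011037104
U = 906.03 W/(m^2*K)


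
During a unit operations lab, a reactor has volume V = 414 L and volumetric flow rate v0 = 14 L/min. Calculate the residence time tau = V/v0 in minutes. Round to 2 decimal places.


tau = V / v0
tau = 414 / 14
tau = 29.57 min


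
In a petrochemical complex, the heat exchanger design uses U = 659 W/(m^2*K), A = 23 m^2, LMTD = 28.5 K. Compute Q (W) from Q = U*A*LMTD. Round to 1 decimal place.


Q = U * A * LMTD
Q = 659 * 23 * 28.5
Q = 431974.5 W


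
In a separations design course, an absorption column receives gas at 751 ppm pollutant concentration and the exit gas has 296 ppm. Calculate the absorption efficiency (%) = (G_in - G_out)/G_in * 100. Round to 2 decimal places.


Efficiency = (G_in - G_out) / G_in * 100%
Efficiency = (751 - 296) / 751 * 100
Efficiency = 455 / 751 * 100
Efficiency = 60.59%


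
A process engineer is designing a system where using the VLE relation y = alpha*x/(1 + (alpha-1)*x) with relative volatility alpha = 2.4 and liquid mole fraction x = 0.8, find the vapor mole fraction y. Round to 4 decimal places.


y = alpha*x / (1 + (alpha-1)*x)
y = 2.4*0.8 / (1 + (2.4-1)*0.8)
y = 1.92 / (1 + 1.12)
y = 1.92 / 2.12
y = 0.9057


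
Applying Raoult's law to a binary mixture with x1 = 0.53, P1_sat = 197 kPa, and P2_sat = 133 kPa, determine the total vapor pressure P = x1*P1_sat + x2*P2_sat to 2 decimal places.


P = x1*P1_sat + x2*P2_sat
x2 = 1 - x1 = 1 - 0.53 = 0.47
P = 0.53*197 + 0.47*133
P = 104.41 + 62.51
P = 166.92 kPa


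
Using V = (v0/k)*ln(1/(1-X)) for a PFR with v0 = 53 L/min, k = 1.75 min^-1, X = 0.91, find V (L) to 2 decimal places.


V = (v0/k) * ln(1/(1-X))
V = (53/1.75) * ln(1/(1-0.91))
V = 30.285714 * ln(11.111111)
V = 30.285714 * 2.407946
V = 72.93 L


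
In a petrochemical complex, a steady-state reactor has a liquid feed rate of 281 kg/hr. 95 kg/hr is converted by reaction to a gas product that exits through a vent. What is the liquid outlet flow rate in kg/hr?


Steady-state mass balance on the main outlet: F_out = F_in - F_removed
F_out = 281 - 95
F_out = 186 kg/hr


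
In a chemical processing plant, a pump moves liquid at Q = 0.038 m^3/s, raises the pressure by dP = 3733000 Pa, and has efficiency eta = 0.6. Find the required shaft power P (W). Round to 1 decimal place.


P = Q * dP / eta
P = 0.038 * 3733000 / 0.6
P = 141854.0 / 0.6
P = 236423.3 W


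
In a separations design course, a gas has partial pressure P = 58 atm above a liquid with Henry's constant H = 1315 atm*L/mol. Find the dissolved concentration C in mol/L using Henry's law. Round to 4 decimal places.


C = P / H
C = 58 / 1315
C = 0.0441 mol/L


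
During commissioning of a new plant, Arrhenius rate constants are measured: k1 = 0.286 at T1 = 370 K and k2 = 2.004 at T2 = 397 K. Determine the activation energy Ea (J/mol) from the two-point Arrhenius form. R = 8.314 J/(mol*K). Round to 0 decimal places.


Ea = R * ln(k2/k1) / (1/T1 - 1/T2)
ln(k2/k1) = ln(2.004/0.286) = 1.9469087
1/T1 - 1/T2 = 1/370 - 1/397 = 0.000183811015
Ea = 8.314 * 1.9469087 / 0.000183811015
Ea = 88061 J/mol


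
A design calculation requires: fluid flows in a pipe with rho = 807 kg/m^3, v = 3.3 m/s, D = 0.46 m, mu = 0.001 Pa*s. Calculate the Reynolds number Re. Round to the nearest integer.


Re = rho * v * D / mu
Re = 807 * 3.3 * 0.46 / 0.001
Re = 1225.026 / 0.001
Re = 1225026


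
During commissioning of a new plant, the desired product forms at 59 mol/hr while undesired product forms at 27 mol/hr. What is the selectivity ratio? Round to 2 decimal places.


S = desired product rate / undesired product rate
S = 59 / 27
S = 2.19


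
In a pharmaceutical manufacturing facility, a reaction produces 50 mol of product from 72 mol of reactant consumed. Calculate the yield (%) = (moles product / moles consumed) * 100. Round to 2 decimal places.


Yield = (moles product / moles consumed) * 100%
Yield = (50 / 72) * 100
Yield = 0.6944 * 100
Yield = 69.44%


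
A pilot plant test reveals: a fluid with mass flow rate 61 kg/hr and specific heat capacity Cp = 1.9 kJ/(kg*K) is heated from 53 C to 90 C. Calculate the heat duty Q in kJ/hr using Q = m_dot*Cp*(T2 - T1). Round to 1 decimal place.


Q = m_dot * Cp * (T2 - T1)
Q = 61 * 1.9 * (90 - 53)
Q = 61 * 1.9 * 37
Q = 4288.3 kJ/hr


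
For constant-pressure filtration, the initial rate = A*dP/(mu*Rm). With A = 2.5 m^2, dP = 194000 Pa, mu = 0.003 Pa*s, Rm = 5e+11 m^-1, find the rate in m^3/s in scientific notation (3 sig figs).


rate = A * dP / (mu * Rm)
rate = 2.5 * 194000 / (0.003 * 5e+11)
rate = 485000.0 / 1.500e+09
rate = 3.23e-04 m^3/s


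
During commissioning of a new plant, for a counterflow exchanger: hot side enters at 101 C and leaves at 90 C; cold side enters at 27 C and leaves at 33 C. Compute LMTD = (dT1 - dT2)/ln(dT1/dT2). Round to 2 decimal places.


dT1 = Th_in - Tc_out = 101 - 33 = 68
dT2 = Th_out - Tc_in = 90 - 27 = 63
LMTD = (dT1 - dT2) / ln(dT1/dT2)
LMTD = (68 - 63) / ln(68/63)
LMTD = 65.47 K


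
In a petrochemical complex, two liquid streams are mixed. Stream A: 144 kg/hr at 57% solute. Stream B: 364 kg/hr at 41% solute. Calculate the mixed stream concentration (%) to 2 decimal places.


Mass balance on solute: F1*x1 + F2*x2 = F3*x3
F3 = F1 + F2 = 144 + 364 = 508 kg/hr
x3 = (F1*x1 + F2*x2)/F3
x3 = (144*0.57 + 364*0.41) / 508
x3 = 45.54%


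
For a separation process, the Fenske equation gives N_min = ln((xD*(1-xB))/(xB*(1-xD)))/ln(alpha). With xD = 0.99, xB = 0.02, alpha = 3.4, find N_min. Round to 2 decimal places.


N_min = ln((xD*(1-xB))/(xB*(1-xD))) / ln(alpha)
Numerator inside ln: 0.9702 / 0.0002 = 4851.0
ln(4851.0) = 8.48694
ln(alpha) = ln(3.4) = 1.223775
N_min = 8.48694 / 1.223775 = 6.94


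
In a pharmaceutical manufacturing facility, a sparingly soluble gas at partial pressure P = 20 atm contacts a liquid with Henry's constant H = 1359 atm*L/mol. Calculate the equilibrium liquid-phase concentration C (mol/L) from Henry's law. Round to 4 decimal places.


C = P / H
C = 20 / 1359
C = 0.0147 mol/L


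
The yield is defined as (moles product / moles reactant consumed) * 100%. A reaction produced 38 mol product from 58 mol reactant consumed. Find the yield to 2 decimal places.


Yield = (moles product / moles consumed) * 100%
Yield = (38 / 58) * 100
Yield = 0.6552 * 100
Yield = 65.52%


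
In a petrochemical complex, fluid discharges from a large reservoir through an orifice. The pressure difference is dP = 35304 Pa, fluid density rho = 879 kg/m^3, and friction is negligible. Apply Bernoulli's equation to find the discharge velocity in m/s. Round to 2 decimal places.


v = sqrt(2*dP/rho)
v = sqrt(2*35304/879)
v = sqrt(80.327645)
v = 8.96 m/s


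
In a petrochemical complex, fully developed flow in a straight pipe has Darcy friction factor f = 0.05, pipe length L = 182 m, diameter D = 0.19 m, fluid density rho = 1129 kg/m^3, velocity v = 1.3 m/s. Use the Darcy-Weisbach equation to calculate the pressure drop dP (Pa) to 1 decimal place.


dP = f * (L/D) * (rho*v^2/2)
dP = 0.05 * (182/0.19) * (1129*1.3^2/2)
L/D = 957.89473684
rho*v^2/2 = 1129*1.69/2 = 954.005
dP = 0.05 * 957.89473684 * 954.005
dP = 45691.8 Pa


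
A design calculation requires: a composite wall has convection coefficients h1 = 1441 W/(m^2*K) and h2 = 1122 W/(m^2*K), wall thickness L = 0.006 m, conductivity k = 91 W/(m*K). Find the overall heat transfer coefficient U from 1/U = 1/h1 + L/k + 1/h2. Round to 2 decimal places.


1/U = 1/h1 + L/k + 1/h2
1/U = 1/1441 + 0.006/91 + 1/1122
1/U = 0.0006939625 + 6.59341e-05 + 0.0008912656
1/U = 0.0016511622
U = 605.63 W/(m^2*K)


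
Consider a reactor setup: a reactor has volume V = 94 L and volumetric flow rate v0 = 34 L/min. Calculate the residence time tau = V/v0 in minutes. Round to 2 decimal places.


tau = V / v0
tau = 94 / 34
tau = 2.76 min


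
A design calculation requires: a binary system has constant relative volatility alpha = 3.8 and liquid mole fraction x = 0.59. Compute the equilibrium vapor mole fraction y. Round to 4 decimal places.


y = alpha*x / (1 + (alpha-1)*x)
y = 3.8*0.59 / (1 + (3.8-1)*0.59)
y = 2.242 / (1 + 1.652)
y = 2.242 / 2.652
y = 0.8454


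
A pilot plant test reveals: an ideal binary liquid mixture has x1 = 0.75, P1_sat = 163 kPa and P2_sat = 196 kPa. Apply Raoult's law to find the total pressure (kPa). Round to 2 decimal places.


P = x1*P1_sat + x2*P2_sat
x2 = 1 - x1 = 1 - 0.75 = 0.25
P = 0.75*163 + 0.25*196
P = 122.25 + 49.0
P = 171.25 kPa


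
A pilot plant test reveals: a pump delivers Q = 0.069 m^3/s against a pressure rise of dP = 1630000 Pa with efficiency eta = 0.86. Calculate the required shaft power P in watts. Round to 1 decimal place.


P = Q * dP / eta
P = 0.069 * 1630000 / 0.86
P = 112470.0 / 0.86
P = 130779.1 W


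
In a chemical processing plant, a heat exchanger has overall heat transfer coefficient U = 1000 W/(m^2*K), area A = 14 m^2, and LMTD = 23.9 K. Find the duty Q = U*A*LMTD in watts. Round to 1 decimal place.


Q = U * A * LMTD
Q = 1000 * 14 * 23.9
Q = 334600.0 W


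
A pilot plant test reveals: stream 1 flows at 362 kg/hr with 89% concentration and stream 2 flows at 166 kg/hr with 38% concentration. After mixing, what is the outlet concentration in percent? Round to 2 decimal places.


Mass balance on solute: F1*x1 + F2*x2 = F3*x3
F3 = F1 + F2 = 362 + 166 = 528 kg/hr
x3 = (F1*x1 + F2*x2)/F3
x3 = (362*0.89 + 166*0.38) / 528
x3 = 72.97%


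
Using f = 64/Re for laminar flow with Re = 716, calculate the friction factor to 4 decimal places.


f = 64 / Re
f = 64 / 716
f = 0.0894


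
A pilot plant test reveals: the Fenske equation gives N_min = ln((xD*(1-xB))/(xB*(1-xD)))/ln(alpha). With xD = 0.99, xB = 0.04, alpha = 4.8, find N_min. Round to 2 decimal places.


N_min = ln((xD*(1-xB))/(xB*(1-xD))) / ln(alpha)
Numerator inside ln: 0.9504 / 0.0004 = 2376.0
ln(2376.0) = 7.773174
ln(alpha) = ln(4.8) = 1.568616
N_min = 7.773174 / 1.568616 = 4.96


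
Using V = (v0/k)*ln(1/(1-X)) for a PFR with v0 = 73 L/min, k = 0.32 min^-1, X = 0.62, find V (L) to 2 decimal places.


V = (v0/k) * ln(1/(1-X))
V = (73/0.32) * ln(1/(1-0.62))
V = 228.125 * ln(2.631579)
V = 228.125 * 0.967584
V = 220.73 L


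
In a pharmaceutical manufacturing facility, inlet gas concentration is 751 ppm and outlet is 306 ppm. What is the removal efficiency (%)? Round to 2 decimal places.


Efficiency = (G_in - G_out) / G_in * 100%
Efficiency = (751 - 306) / 751 * 100
Efficiency = 445 / 751 * 100
Efficiency = 59.25%


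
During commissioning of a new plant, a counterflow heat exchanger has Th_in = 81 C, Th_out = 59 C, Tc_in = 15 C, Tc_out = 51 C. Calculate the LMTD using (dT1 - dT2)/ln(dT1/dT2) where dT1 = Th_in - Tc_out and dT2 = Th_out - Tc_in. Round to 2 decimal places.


dT1 = Th_in - Tc_out = 81 - 51 = 30
dT2 = Th_out - Tc_in = 59 - 15 = 44
LMTD = (dT1 - dT2) / ln(dT1/dT2)
LMTD = (30 - 44) / ln(30/44)
LMTD = 36.55 K


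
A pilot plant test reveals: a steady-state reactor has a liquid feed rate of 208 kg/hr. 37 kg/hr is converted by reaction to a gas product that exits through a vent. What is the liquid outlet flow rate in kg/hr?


Steady-state mass balance on the main outlet: F_out = F_in - F_removed
F_out = 208 - 37
F_out = 171 kg/hr


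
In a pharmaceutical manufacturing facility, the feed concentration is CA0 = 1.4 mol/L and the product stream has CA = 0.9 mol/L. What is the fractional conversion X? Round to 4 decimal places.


X = (CA0 - CA) / CA0
X = (1.4 - 0.9) / 1.4
X = 0.5 / 1.4
X = 0.3571


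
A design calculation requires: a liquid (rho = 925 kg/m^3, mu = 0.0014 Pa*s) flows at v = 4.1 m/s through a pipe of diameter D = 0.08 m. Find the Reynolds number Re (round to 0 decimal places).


Re = rho * v * D / mu
Re = 925 * 4.1 * 0.08 / 0.0014
Re = 303.4 / 0.0014
Re = 216714


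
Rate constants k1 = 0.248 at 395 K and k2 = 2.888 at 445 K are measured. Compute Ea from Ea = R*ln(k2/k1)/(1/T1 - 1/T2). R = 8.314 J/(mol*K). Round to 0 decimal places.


Ea = R * ln(k2/k1) / (1/T1 - 1/T2)
ln(k2/k1) = ln(2.888/0.248) = 2.4548908
1/T1 - 1/T2 = 1/395 - 1/445 = 0.000284454558
Ea = 8.314 * 2.4548908 / 0.000284454558
Ea = 71751 J/mol


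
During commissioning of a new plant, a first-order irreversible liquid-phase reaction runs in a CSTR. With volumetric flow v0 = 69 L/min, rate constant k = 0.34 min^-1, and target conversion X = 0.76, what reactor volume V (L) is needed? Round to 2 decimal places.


V = v0 * X / (k * (1 - X))
V = 69 * 0.76 / (0.34 * (1 - 0.76))
V = 52.44 / (0.34 * 0.24)
V = 52.44 / 0.0816
V = 642.65 L


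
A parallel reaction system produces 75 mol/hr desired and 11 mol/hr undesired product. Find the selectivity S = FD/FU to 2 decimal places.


S = desired product rate / undesired product rate
S = 75 / 11
S = 6.82


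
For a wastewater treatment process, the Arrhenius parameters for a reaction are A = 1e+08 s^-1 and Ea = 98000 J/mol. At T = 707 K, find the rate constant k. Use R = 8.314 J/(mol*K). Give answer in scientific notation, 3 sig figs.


k = A * exp(-Ea/(R*T))
k = 1e+08 * exp(-98000 / (8.314 * 707))
k = 1e+08 * exp(-16.672343)
k = 5.75e+00


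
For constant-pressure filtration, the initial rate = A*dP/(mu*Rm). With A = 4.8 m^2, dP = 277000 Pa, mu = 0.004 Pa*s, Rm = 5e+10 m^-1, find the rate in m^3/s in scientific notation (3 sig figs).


rate = A * dP / (mu * Rm)
rate = 4.8 * 277000 / (0.004 * 5e+10)
rate = 1329600.0 / 2.000e+08
rate = 6.65e-03 m^3/s


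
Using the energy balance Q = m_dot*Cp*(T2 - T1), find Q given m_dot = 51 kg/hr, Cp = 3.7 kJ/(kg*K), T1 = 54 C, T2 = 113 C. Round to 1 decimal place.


Q = m_dot * Cp * (T2 - T1)
Q = 51 * 3.7 * (113 - 54)
Q = 51 * 3.7 * 59
Q = 11133.3 kJ/hr


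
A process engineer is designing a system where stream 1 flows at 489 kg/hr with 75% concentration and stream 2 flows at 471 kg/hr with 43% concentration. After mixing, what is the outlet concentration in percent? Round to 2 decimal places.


Mass balance on solute: F1*x1 + F2*x2 = F3*x3
F3 = F1 + F2 = 489 + 471 = 960 kg/hr
x3 = (F1*x1 + F2*x2)/F3
x3 = (489*0.75 + 471*0.43) / 960
x3 = 59.30%


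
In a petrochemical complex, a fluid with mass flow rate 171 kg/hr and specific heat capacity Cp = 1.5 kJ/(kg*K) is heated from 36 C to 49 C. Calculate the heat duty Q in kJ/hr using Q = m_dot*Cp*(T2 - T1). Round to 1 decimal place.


Q = m_dot * Cp * (T2 - T1)
Q = 171 * 1.5 * (49 - 36)
Q = 171 * 1.5 * 13
Q = 3334.5 kJ/hr


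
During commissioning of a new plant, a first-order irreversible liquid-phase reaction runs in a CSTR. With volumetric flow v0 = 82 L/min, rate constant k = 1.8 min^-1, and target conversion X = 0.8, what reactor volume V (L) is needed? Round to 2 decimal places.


V = v0 * X / (k * (1 - X))
V = 82 * 0.8 / (1.8 * (1 - 0.8))
V = 65.6 / (1.8 * 0.2)
V = 65.6 / 0.36
V = 182.22 L


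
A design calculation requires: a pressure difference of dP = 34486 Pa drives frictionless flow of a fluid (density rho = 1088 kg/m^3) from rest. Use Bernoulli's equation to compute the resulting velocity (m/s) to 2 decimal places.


v = sqrt(2*dP/rho)
v = sqrt(2*34486/1088)
v = sqrt(63.393382)
v = 7.96 m/s


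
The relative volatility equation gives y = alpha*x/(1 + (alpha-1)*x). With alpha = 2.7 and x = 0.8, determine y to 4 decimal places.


y = alpha*x / (1 + (alpha-1)*x)
y = 2.7*0.8 / (1 + (2.7-1)*0.8)
y = 2.16 / (1 + 1.36)
y = 2.16 / 2.36
y = 0.9153


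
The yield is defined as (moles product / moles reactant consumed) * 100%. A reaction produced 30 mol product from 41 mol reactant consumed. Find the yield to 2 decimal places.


Yield = (moles product / moles consumed) * 100%
Yield = (30 / 41) * 100
Yield = 0.7317 * 100
Yield = 73.17%


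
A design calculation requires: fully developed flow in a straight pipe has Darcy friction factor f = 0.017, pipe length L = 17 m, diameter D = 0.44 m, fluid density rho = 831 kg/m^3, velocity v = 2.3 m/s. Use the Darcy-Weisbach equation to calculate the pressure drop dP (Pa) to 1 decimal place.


dP = f * (L/D) * (rho*v^2/2)
dP = 0.017 * (17/0.44) * (831*2.3^2/2)
L/D = 38.63636364
rho*v^2/2 = 831*5.29/2 = 2197.995
dP = 0.017 * 38.63636364 * 2197.995
dP = 1443.7 Pa


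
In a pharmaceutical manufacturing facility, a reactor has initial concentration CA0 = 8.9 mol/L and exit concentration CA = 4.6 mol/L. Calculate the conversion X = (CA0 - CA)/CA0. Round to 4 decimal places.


X = (CA0 - CA) / CA0
X = (8.9 - 4.6) / 8.9
X = 4.3 / 8.9
X = 0.4831


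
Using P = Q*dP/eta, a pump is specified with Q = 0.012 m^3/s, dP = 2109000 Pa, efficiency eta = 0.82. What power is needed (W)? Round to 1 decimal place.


P = Q * dP / eta
P = 0.012 * 2109000 / 0.82
P = 25308.0 / 0.82
P = 30863.4 W


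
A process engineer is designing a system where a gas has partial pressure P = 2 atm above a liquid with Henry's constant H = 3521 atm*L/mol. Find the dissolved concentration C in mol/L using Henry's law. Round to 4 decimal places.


C = P / H
C = 2 / 3521
C = 0.0006 mol/L


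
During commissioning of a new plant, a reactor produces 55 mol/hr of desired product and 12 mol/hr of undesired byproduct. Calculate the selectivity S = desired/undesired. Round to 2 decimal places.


S = desired product rate / undesired product rate
S = 55 / 12
S = 4.58


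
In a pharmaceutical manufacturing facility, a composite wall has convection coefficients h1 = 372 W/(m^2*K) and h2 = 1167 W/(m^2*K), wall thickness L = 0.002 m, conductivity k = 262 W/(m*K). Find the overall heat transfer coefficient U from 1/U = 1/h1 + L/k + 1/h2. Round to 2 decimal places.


1/U = 1/h1 + L/k + 1/h2
1/U = 1/372 + 0.002/262 + 1/1167
1/U = 0.002688172 + 7.6336e-06 + 0.000856898
1/U = 0.0035527036
U = 281.48 W/(m^2*K)


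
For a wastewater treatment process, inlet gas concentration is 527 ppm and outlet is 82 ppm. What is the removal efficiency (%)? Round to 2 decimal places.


Efficiency = (G_in - G_out) / G_in * 100%
Efficiency = (527 - 82) / 527 * 100
Efficiency = 445 / 527 * 100
Efficiency = 84.44%


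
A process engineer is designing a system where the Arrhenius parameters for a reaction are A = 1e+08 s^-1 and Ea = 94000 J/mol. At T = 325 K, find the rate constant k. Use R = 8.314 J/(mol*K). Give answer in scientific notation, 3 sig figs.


k = A * exp(-Ea/(R*T))
k = 1e+08 * exp(-94000 / (8.314 * 325))
k = 1e+08 * exp(-34.788401)
k = 7.79e-08


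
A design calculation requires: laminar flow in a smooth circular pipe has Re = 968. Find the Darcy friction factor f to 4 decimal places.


f = 64 / Re
f = 64 / 968
f = 0.0661


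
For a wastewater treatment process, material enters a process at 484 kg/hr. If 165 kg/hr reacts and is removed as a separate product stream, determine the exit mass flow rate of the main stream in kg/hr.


Steady-state mass balance on the main outlet: F_out = F_in - F_removed
F_out = 484 - 165
F_out = 319 kg/hr


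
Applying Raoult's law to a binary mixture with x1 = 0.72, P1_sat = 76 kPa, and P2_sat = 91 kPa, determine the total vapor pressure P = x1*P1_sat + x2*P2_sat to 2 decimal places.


P = x1*P1_sat + x2*P2_sat
x2 = 1 - x1 = 1 - 0.72 = 0.28
P = 0.72*76 + 0.28*91
P = 54.72 + 25.48
P = 80.20 kPa


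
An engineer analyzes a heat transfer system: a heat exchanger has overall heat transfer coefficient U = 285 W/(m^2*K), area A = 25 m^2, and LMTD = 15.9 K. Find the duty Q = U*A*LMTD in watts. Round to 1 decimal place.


Q = U * A * LMTD
Q = 285 * 25 * 15.9
Q = 113287.5 W


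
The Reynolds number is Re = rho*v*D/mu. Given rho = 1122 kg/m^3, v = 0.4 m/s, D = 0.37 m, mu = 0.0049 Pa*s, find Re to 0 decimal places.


Re = rho * v * D / mu
Re = 1122 * 0.4 * 0.37 / 0.0049
Re = 166.056 / 0.0049
Re = 33889


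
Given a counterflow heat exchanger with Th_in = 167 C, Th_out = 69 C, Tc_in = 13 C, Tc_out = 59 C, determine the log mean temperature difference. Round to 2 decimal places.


dT1 = Th_in - Tc_out = 167 - 59 = 108
dT2 = Th_out - Tc_in = 69 - 13 = 56
LMTD = (dT1 - dT2) / ln(dT1/dT2)
LMTD = (108 - 56) / ln(108/56)
LMTD = 79.17 K


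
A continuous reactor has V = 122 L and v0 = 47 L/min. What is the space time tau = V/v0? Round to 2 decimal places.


tau = V / v0
tau = 122 / 47
tau = 2.60 min


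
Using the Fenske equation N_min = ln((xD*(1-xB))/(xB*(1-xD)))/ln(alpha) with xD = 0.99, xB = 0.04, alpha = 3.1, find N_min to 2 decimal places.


N_min = ln((xD*(1-xB))/(xB*(1-xD))) / ln(alpha)
Numerator inside ln: 0.9504 / 0.0004 = 2376.0
ln(2376.0) = 7.773174
ln(alpha) = ln(3.1) = 1.131402
N_min = 7.773174 / 1.131402 = 6.87


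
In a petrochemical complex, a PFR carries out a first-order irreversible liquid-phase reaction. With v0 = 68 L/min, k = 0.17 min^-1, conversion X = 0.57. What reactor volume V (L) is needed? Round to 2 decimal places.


V = (v0/k) * ln(1/(1-X))
V = (68/0.17) * ln(1/(1-0.57))
V = 400.0 * ln(2.325581)
V = 400.0 * 0.84397
V = 337.59 L


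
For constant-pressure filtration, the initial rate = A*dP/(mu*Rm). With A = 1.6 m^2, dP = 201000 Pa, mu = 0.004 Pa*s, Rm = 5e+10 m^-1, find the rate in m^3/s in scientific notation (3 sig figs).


rate = A * dP / (mu * Rm)
rate = 1.6 * 201000 / (0.004 * 5e+10)
rate = 321600.0 / 2.000e+08
rate = 1.61e-03 m^3/s


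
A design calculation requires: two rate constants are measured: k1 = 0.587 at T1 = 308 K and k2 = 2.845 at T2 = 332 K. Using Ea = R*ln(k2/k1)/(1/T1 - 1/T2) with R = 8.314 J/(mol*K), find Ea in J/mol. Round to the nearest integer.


Ea = R * ln(k2/k1) / (1/T1 - 1/T2)
ln(k2/k1) = ln(2.845/0.587) = 1.5782935
1/T1 - 1/T2 = 1/308 - 1/332 = 0.000234705054
Ea = 8.314 * 1.5782935 / 0.000234705054
Ea = 55908 J/mol


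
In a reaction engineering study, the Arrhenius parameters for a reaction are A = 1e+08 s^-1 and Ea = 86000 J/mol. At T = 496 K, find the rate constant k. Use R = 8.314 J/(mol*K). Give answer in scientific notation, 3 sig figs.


k = A * exp(-Ea/(R*T))
k = 1e+08 * exp(-86000 / (8.314 * 496))
k = 1e+08 * exp(-20.854835)
k = 8.77e-02


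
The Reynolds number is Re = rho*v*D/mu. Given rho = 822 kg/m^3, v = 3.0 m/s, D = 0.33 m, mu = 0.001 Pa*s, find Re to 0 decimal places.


Re = rho * v * D / mu
Re = 822 * 3.0 * 0.33 / 0.001
Re = 813.78 / 0.001
Re = 813780


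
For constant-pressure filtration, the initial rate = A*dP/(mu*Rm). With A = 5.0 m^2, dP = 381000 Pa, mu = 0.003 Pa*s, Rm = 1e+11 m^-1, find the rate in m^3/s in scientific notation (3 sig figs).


rate = A * dP / (mu * Rm)
rate = 5.0 * 381000 / (0.003 * 1e+11)
rate = 1905000.0 / 3.000e+08
rate = 6.35e-03 m^3/s


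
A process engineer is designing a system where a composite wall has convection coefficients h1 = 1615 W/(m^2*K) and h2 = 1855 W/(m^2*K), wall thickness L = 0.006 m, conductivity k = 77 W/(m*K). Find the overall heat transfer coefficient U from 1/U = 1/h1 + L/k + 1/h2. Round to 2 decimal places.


1/U = 1/h1 + L/k + 1/h2
1/U = 1/1615 + 0.006/77 + 1/1855
1/U = 0.000619195 + 7.79221e-05 + 0.0005390836
1/U = 0.0012362007
U = 808.93 W/(m^2*K)


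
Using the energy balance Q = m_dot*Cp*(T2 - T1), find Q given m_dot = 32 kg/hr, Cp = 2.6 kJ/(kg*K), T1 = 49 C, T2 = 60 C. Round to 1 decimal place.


Q = m_dot * Cp * (T2 - T1)
Q = 32 * 2.6 * (60 - 49)
Q = 32 * 2.6 * 11
Q = 915.2 kJ/hr


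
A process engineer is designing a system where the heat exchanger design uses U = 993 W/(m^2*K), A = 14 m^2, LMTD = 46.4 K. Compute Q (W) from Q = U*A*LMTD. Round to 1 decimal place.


Q = U * A * LMTD
Q = 993 * 14 * 46.4
Q = 645052.8 W


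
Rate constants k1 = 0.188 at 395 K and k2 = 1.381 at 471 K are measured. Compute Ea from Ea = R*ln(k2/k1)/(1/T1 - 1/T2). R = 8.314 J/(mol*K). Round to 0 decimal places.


Ea = R * ln(k2/k1) / (1/T1 - 1/T2)
ln(k2/k1) = ln(1.381/0.188) = 1.9941212
1/T1 - 1/T2 = 1/395 - 1/471 = 0.000408503319
Ea = 8.314 * 1.9941212 / 0.000408503319
Ea = 40585 J/mol


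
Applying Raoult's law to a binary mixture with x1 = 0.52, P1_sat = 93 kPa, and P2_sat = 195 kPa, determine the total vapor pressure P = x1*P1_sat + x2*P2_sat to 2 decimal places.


P = x1*P1_sat + x2*P2_sat
x2 = 1 - x1 = 1 - 0.52 = 0.48
P = 0.52*93 + 0.48*195
P = 48.36 + 93.6
P = 141.96 kPa


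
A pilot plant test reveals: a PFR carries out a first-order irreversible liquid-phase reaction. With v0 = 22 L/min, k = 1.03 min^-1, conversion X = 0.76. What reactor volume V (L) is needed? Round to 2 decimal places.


V = (v0/k) * ln(1/(1-X))
V = (22/1.03) * ln(1/(1-0.76))
V = 21.359223 * ln(4.166667)
V = 21.359223 * 1.427116
V = 30.48 L


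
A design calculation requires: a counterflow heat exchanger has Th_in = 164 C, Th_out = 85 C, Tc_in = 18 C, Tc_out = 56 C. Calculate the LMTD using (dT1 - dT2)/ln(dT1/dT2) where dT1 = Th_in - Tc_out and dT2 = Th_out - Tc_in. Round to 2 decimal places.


dT1 = Th_in - Tc_out = 164 - 56 = 108
dT2 = Th_out - Tc_in = 85 - 18 = 67
LMTD = (dT1 - dT2) / ln(dT1/dT2)
LMTD = (108 - 67) / ln(108/67)
LMTD = 85.87 K


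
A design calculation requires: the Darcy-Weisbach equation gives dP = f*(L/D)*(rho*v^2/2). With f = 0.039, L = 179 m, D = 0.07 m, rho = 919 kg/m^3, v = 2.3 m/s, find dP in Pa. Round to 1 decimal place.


dP = f * (L/D) * (rho*v^2/2)
dP = 0.039 * (179/0.07) * (919*2.3^2/2)
L/D = 2557.14285714
rho*v^2/2 = 919*5.29/2 = 2430.755
dP = 0.039 * 2557.14285714 * 2430.755
dP = 242415.7 Pa


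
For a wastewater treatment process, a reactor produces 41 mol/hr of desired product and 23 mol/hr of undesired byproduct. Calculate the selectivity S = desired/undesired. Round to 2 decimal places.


S = desired product rate / undesired product rate
S = 41 / 23
S = 1.78


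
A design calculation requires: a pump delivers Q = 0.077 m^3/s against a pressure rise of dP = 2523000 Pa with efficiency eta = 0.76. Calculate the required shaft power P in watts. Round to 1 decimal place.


P = Q * dP / eta
P = 0.077 * 2523000 / 0.76
P = 194271.0 / 0.76
P = 255619.7 W


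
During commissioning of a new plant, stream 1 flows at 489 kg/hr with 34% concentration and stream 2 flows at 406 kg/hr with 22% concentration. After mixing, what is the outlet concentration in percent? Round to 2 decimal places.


Mass balance on solute: F1*x1 + F2*x2 = F3*x3
F3 = F1 + F2 = 489 + 406 = 895 kg/hr
x3 = (F1*x1 + F2*x2)/F3
x3 = (489*0.34 + 406*0.22) / 895
x3 = 28.56%


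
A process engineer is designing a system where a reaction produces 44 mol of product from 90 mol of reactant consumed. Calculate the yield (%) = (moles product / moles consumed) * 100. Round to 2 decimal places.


Yield = (moles product / moles consumed) * 100%
Yield = (44 / 90) * 100
Yield = 0.4889 * 100
Yield = 48.89%


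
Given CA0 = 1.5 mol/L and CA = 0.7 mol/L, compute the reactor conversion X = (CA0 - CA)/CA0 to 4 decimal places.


X = (CA0 - CA) / CA0
X = (1.5 - 0.7) / 1.5
X = 0.8 / 1.5
X = 0.5333


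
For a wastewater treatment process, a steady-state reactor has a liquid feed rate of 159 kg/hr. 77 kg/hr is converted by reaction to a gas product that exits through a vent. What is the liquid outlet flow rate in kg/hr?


Steady-state mass balance on the main outlet: F_out = F_in - F_removed
F_out = 159 - 77
F_out = 82 kg/hr


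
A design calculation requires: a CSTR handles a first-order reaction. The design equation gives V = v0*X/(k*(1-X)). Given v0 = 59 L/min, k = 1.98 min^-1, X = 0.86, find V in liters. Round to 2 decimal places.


V = v0 * X / (k * (1 - X))
V = 59 * 0.86 / (1.98 * (1 - 0.86))
V = 50.74 / (1.98 * 0.14)
V = 50.74 / 0.2772
V = 183.04 L


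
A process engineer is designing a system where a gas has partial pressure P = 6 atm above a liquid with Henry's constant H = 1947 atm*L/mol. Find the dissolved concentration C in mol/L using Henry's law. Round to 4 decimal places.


C = P / H
C = 6 / 1947
C = 0.0031 mol/L


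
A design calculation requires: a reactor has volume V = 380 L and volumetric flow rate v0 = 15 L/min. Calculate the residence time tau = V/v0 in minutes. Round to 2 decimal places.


tau = V / v0
tau = 380 / 15
tau = 25.33 min


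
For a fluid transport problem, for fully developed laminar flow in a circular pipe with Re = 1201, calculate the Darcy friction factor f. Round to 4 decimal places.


f = 64 / Re
f = 64 / 1201
f = 0.0533


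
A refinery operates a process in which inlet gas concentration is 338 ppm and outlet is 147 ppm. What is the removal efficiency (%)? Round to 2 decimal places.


Efficiency = (G_in - G_out) / G_in * 100%
Efficiency = (338 - 147) / 338 * 100
Efficiency = 191 / 338 * 100
Efficiency = 56.51%


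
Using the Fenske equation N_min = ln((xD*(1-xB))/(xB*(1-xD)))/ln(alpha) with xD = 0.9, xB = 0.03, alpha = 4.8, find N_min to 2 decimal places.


N_min = ln((xD*(1-xB))/(xB*(1-xD))) / ln(alpha)
Numerator inside ln: 0.873 / 0.003 = 291.0
ln(291.0) = 5.673323
ln(alpha) = ln(4.8) = 1.568616
N_min = 5.673323 / 1.568616 = 3.62


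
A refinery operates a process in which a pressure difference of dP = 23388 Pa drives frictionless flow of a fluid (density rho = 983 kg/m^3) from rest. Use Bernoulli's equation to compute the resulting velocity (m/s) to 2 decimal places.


v = sqrt(2*dP/rho)
v = sqrt(2*23388/983)
v = sqrt(47.584944)
v = 6.90 m/s


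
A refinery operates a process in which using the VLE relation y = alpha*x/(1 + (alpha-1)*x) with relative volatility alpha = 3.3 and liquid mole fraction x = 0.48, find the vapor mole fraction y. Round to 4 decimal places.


y = alpha*x / (1 + (alpha-1)*x)
y = 3.3*0.48 / (1 + (3.3-1)*0.48)
y = 1.584 / (1 + 1.104)
y = 1.584 / 2.104
y = 0.7529


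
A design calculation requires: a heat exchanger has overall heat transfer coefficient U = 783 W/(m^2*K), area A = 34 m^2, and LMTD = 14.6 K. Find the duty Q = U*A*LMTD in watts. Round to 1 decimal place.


Q = U * A * LMTD
Q = 783 * 34 * 14.6
Q = 388681.2 W


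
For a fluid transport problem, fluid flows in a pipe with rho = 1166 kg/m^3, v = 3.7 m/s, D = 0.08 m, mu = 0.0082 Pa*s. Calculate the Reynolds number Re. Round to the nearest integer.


Re = rho * v * D / mu
Re = 1166 * 3.7 * 0.08 / 0.0082
Re = 345.136 / 0.0082
Re = 42090


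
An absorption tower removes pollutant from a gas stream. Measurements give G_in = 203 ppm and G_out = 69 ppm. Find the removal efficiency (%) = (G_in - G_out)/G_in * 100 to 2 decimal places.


Efficiency = (G_in - G_out) / G_in * 100%
Efficiency = (203 - 69) / 203 * 100
Efficiency = 134 / 203 * 100
Efficiency = 66.01%


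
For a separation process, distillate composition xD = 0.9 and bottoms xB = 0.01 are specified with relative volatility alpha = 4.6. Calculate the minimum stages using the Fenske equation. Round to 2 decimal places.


N_min = ln((xD*(1-xB))/(xB*(1-xD))) / ln(alpha)
Numerator inside ln: 0.891 / 0.001 = 891.0
ln(891.0) = 6.792344
ln(alpha) = ln(4.6) = 1.526056
N_min = 6.792344 / 1.526056 = 4.45


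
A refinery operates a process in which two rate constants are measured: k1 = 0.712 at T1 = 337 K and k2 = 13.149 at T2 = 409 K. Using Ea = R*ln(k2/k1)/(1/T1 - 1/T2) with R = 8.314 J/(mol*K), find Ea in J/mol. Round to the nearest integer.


Ea = R * ln(k2/k1) / (1/T1 - 1/T2)
ln(k2/k1) = ln(13.149/0.712) = 2.9160231
1/T1 - 1/T2 = 1/337 - 1/409 = 0.000522371275
Ea = 8.314 * 2.9160231 / 0.000522371275
Ea = 46411 J/mol


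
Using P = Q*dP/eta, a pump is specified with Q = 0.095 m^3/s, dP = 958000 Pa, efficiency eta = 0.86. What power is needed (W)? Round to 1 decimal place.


P = Q * dP / eta
P = 0.095 * 958000 / 0.86
P = 91010.0 / 0.86
P = 105825.6 W


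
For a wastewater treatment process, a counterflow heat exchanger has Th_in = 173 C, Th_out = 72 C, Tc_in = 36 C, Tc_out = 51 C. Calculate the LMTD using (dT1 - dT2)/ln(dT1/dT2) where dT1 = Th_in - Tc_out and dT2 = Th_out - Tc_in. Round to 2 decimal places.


dT1 = Th_in - Tc_out = 173 - 51 = 122
dT2 = Th_out - Tc_in = 72 - 36 = 36
LMTD = (dT1 - dT2) / ln(dT1/dT2)
LMTD = (122 - 36) / ln(122/36)
LMTD = 70.46 K


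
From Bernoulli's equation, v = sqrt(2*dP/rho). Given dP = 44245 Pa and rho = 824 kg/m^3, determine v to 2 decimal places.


v = sqrt(2*dP/rho)
v = sqrt(2*44245/824)
v = sqrt(107.390777)
v = 10.36 m/s


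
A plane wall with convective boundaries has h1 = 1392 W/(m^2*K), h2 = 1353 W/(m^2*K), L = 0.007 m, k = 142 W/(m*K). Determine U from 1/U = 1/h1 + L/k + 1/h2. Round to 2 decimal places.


1/U = 1/h1 + L/k + 1/h2
1/U = 1/1392 + 0.007/142 + 1/1353
1/U = 0.0007183908 + 4.92958e-05 + 0.0007390983
1/U = 0.0015067849
U = 663.66 W/(m^2*K)


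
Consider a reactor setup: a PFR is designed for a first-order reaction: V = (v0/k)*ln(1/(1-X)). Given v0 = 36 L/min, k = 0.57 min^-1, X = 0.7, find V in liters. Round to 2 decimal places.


V = (v0/k) * ln(1/(1-X))
V = (36/0.57) * ln(1/(1-0.7))
V = 63.157895 * ln(3.333333)
V = 63.157895 * 1.203973
V = 76.04 L


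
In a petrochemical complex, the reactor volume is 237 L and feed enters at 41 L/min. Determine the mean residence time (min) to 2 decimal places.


tau = V / v0
tau = 237 / 41
tau = 5.78 min


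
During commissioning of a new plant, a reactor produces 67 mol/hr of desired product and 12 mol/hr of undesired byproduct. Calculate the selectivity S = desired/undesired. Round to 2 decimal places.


S = desired product rate / undesired product rate
S = 67 / 12
S = 5.58


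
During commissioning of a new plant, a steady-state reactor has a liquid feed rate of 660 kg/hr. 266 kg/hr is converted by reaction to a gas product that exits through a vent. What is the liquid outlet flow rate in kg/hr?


Steady-state mass balance on the main outlet: F_out = F_in - F_removed
F_out = 660 - 266
F_out = 394 kg/hr


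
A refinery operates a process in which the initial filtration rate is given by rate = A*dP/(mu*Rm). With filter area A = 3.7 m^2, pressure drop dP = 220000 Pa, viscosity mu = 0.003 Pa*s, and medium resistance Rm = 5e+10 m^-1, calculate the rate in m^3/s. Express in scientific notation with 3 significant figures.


rate = A * dP / (mu * Rm)
rate = 3.7 * 220000 / (0.003 * 5e+10)
rate = 814000.0 / 1.500e+08
rate = 5.43e-03 m^3/s


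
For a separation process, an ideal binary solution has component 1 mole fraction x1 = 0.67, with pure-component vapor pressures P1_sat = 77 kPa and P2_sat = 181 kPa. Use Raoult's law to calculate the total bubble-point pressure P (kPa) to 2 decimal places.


P = x1*P1_sat + x2*P2_sat
x2 = 1 - x1 = 1 - 0.67 = 0.33
P = 0.67*77 + 0.33*181
P = 51.59 + 59.73
P = 111.32 kPa
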